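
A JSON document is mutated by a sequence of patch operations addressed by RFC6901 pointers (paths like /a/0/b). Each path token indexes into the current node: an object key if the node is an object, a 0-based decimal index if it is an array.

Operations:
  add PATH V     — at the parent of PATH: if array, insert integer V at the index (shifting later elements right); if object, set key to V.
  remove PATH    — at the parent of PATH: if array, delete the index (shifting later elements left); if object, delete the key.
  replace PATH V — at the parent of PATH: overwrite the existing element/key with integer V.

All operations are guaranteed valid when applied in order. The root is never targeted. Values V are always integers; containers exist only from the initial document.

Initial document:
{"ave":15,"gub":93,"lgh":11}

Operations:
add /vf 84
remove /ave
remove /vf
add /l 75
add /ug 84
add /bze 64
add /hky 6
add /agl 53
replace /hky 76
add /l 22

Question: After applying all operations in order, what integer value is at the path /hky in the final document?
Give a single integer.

Answer: 76

Derivation:
After op 1 (add /vf 84): {"ave":15,"gub":93,"lgh":11,"vf":84}
After op 2 (remove /ave): {"gub":93,"lgh":11,"vf":84}
After op 3 (remove /vf): {"gub":93,"lgh":11}
After op 4 (add /l 75): {"gub":93,"l":75,"lgh":11}
After op 5 (add /ug 84): {"gub":93,"l":75,"lgh":11,"ug":84}
After op 6 (add /bze 64): {"bze":64,"gub":93,"l":75,"lgh":11,"ug":84}
After op 7 (add /hky 6): {"bze":64,"gub":93,"hky":6,"l":75,"lgh":11,"ug":84}
After op 8 (add /agl 53): {"agl":53,"bze":64,"gub":93,"hky":6,"l":75,"lgh":11,"ug":84}
After op 9 (replace /hky 76): {"agl":53,"bze":64,"gub":93,"hky":76,"l":75,"lgh":11,"ug":84}
After op 10 (add /l 22): {"agl":53,"bze":64,"gub":93,"hky":76,"l":22,"lgh":11,"ug":84}
Value at /hky: 76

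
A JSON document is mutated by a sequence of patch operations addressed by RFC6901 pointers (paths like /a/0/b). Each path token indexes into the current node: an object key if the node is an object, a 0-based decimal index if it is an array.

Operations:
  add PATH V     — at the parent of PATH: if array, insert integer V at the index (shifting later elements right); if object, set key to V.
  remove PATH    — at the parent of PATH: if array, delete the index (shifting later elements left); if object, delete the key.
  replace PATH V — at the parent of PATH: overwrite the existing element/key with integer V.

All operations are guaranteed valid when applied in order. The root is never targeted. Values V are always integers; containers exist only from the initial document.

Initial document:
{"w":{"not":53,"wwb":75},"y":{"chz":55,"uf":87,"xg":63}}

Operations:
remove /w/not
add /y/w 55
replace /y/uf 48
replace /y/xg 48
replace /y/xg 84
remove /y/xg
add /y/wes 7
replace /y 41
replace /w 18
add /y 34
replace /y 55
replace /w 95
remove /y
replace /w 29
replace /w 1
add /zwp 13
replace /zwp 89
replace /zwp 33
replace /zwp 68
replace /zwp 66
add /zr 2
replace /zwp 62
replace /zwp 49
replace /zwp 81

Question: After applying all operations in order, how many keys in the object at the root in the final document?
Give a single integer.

Answer: 3

Derivation:
After op 1 (remove /w/not): {"w":{"wwb":75},"y":{"chz":55,"uf":87,"xg":63}}
After op 2 (add /y/w 55): {"w":{"wwb":75},"y":{"chz":55,"uf":87,"w":55,"xg":63}}
After op 3 (replace /y/uf 48): {"w":{"wwb":75},"y":{"chz":55,"uf":48,"w":55,"xg":63}}
After op 4 (replace /y/xg 48): {"w":{"wwb":75},"y":{"chz":55,"uf":48,"w":55,"xg":48}}
After op 5 (replace /y/xg 84): {"w":{"wwb":75},"y":{"chz":55,"uf":48,"w":55,"xg":84}}
After op 6 (remove /y/xg): {"w":{"wwb":75},"y":{"chz":55,"uf":48,"w":55}}
After op 7 (add /y/wes 7): {"w":{"wwb":75},"y":{"chz":55,"uf":48,"w":55,"wes":7}}
After op 8 (replace /y 41): {"w":{"wwb":75},"y":41}
After op 9 (replace /w 18): {"w":18,"y":41}
After op 10 (add /y 34): {"w":18,"y":34}
After op 11 (replace /y 55): {"w":18,"y":55}
After op 12 (replace /w 95): {"w":95,"y":55}
After op 13 (remove /y): {"w":95}
After op 14 (replace /w 29): {"w":29}
After op 15 (replace /w 1): {"w":1}
After op 16 (add /zwp 13): {"w":1,"zwp":13}
After op 17 (replace /zwp 89): {"w":1,"zwp":89}
After op 18 (replace /zwp 33): {"w":1,"zwp":33}
After op 19 (replace /zwp 68): {"w":1,"zwp":68}
After op 20 (replace /zwp 66): {"w":1,"zwp":66}
After op 21 (add /zr 2): {"w":1,"zr":2,"zwp":66}
After op 22 (replace /zwp 62): {"w":1,"zr":2,"zwp":62}
After op 23 (replace /zwp 49): {"w":1,"zr":2,"zwp":49}
After op 24 (replace /zwp 81): {"w":1,"zr":2,"zwp":81}
Size at the root: 3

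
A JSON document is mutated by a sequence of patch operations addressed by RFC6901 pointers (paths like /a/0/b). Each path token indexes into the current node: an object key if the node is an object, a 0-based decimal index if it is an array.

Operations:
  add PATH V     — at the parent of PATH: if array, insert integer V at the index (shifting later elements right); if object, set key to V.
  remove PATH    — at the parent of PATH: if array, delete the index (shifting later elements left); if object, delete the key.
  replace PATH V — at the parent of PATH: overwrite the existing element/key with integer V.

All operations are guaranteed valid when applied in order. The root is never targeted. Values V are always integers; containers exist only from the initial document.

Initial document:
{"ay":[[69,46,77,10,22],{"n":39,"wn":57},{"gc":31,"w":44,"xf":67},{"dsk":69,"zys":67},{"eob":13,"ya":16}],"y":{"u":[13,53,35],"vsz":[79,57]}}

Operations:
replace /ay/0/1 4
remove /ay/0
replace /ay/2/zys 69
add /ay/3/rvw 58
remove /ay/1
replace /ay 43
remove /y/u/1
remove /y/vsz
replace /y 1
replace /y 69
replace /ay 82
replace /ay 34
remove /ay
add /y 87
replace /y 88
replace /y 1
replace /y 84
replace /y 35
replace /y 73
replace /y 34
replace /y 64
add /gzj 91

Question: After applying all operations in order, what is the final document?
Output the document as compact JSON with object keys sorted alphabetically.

After op 1 (replace /ay/0/1 4): {"ay":[[69,4,77,10,22],{"n":39,"wn":57},{"gc":31,"w":44,"xf":67},{"dsk":69,"zys":67},{"eob":13,"ya":16}],"y":{"u":[13,53,35],"vsz":[79,57]}}
After op 2 (remove /ay/0): {"ay":[{"n":39,"wn":57},{"gc":31,"w":44,"xf":67},{"dsk":69,"zys":67},{"eob":13,"ya":16}],"y":{"u":[13,53,35],"vsz":[79,57]}}
After op 3 (replace /ay/2/zys 69): {"ay":[{"n":39,"wn":57},{"gc":31,"w":44,"xf":67},{"dsk":69,"zys":69},{"eob":13,"ya":16}],"y":{"u":[13,53,35],"vsz":[79,57]}}
After op 4 (add /ay/3/rvw 58): {"ay":[{"n":39,"wn":57},{"gc":31,"w":44,"xf":67},{"dsk":69,"zys":69},{"eob":13,"rvw":58,"ya":16}],"y":{"u":[13,53,35],"vsz":[79,57]}}
After op 5 (remove /ay/1): {"ay":[{"n":39,"wn":57},{"dsk":69,"zys":69},{"eob":13,"rvw":58,"ya":16}],"y":{"u":[13,53,35],"vsz":[79,57]}}
After op 6 (replace /ay 43): {"ay":43,"y":{"u":[13,53,35],"vsz":[79,57]}}
After op 7 (remove /y/u/1): {"ay":43,"y":{"u":[13,35],"vsz":[79,57]}}
After op 8 (remove /y/vsz): {"ay":43,"y":{"u":[13,35]}}
After op 9 (replace /y 1): {"ay":43,"y":1}
After op 10 (replace /y 69): {"ay":43,"y":69}
After op 11 (replace /ay 82): {"ay":82,"y":69}
After op 12 (replace /ay 34): {"ay":34,"y":69}
After op 13 (remove /ay): {"y":69}
After op 14 (add /y 87): {"y":87}
After op 15 (replace /y 88): {"y":88}
After op 16 (replace /y 1): {"y":1}
After op 17 (replace /y 84): {"y":84}
After op 18 (replace /y 35): {"y":35}
After op 19 (replace /y 73): {"y":73}
After op 20 (replace /y 34): {"y":34}
After op 21 (replace /y 64): {"y":64}
After op 22 (add /gzj 91): {"gzj":91,"y":64}

Answer: {"gzj":91,"y":64}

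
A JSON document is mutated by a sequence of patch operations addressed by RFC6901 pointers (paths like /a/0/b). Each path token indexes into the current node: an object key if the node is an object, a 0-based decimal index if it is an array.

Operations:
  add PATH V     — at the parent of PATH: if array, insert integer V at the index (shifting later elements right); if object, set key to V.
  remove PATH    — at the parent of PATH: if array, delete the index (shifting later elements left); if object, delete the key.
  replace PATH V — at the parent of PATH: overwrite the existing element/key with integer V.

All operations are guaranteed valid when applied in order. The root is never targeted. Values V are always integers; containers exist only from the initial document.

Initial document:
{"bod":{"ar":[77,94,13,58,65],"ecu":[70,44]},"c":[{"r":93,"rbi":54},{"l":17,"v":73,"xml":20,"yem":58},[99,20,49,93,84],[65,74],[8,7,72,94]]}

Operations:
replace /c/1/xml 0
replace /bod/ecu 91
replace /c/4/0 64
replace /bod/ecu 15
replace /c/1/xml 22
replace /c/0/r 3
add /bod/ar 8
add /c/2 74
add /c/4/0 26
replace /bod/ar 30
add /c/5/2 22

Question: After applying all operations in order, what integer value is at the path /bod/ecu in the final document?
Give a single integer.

Answer: 15

Derivation:
After op 1 (replace /c/1/xml 0): {"bod":{"ar":[77,94,13,58,65],"ecu":[70,44]},"c":[{"r":93,"rbi":54},{"l":17,"v":73,"xml":0,"yem":58},[99,20,49,93,84],[65,74],[8,7,72,94]]}
After op 2 (replace /bod/ecu 91): {"bod":{"ar":[77,94,13,58,65],"ecu":91},"c":[{"r":93,"rbi":54},{"l":17,"v":73,"xml":0,"yem":58},[99,20,49,93,84],[65,74],[8,7,72,94]]}
After op 3 (replace /c/4/0 64): {"bod":{"ar":[77,94,13,58,65],"ecu":91},"c":[{"r":93,"rbi":54},{"l":17,"v":73,"xml":0,"yem":58},[99,20,49,93,84],[65,74],[64,7,72,94]]}
After op 4 (replace /bod/ecu 15): {"bod":{"ar":[77,94,13,58,65],"ecu":15},"c":[{"r":93,"rbi":54},{"l":17,"v":73,"xml":0,"yem":58},[99,20,49,93,84],[65,74],[64,7,72,94]]}
After op 5 (replace /c/1/xml 22): {"bod":{"ar":[77,94,13,58,65],"ecu":15},"c":[{"r":93,"rbi":54},{"l":17,"v":73,"xml":22,"yem":58},[99,20,49,93,84],[65,74],[64,7,72,94]]}
After op 6 (replace /c/0/r 3): {"bod":{"ar":[77,94,13,58,65],"ecu":15},"c":[{"r":3,"rbi":54},{"l":17,"v":73,"xml":22,"yem":58},[99,20,49,93,84],[65,74],[64,7,72,94]]}
After op 7 (add /bod/ar 8): {"bod":{"ar":8,"ecu":15},"c":[{"r":3,"rbi":54},{"l":17,"v":73,"xml":22,"yem":58},[99,20,49,93,84],[65,74],[64,7,72,94]]}
After op 8 (add /c/2 74): {"bod":{"ar":8,"ecu":15},"c":[{"r":3,"rbi":54},{"l":17,"v":73,"xml":22,"yem":58},74,[99,20,49,93,84],[65,74],[64,7,72,94]]}
After op 9 (add /c/4/0 26): {"bod":{"ar":8,"ecu":15},"c":[{"r":3,"rbi":54},{"l":17,"v":73,"xml":22,"yem":58},74,[99,20,49,93,84],[26,65,74],[64,7,72,94]]}
After op 10 (replace /bod/ar 30): {"bod":{"ar":30,"ecu":15},"c":[{"r":3,"rbi":54},{"l":17,"v":73,"xml":22,"yem":58},74,[99,20,49,93,84],[26,65,74],[64,7,72,94]]}
After op 11 (add /c/5/2 22): {"bod":{"ar":30,"ecu":15},"c":[{"r":3,"rbi":54},{"l":17,"v":73,"xml":22,"yem":58},74,[99,20,49,93,84],[26,65,74],[64,7,22,72,94]]}
Value at /bod/ecu: 15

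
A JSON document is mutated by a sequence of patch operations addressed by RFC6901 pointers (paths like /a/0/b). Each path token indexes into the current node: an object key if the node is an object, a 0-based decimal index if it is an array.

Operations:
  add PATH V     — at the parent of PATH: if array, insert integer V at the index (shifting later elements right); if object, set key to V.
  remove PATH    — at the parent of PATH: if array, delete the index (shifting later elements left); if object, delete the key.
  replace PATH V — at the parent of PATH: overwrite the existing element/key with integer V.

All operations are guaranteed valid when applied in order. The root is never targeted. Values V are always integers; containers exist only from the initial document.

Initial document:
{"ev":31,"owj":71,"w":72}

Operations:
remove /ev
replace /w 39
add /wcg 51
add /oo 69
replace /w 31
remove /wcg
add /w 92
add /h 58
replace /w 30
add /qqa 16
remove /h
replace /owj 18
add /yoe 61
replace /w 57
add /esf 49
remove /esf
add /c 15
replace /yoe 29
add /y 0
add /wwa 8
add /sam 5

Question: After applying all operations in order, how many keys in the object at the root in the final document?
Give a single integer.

Answer: 9

Derivation:
After op 1 (remove /ev): {"owj":71,"w":72}
After op 2 (replace /w 39): {"owj":71,"w":39}
After op 3 (add /wcg 51): {"owj":71,"w":39,"wcg":51}
After op 4 (add /oo 69): {"oo":69,"owj":71,"w":39,"wcg":51}
After op 5 (replace /w 31): {"oo":69,"owj":71,"w":31,"wcg":51}
After op 6 (remove /wcg): {"oo":69,"owj":71,"w":31}
After op 7 (add /w 92): {"oo":69,"owj":71,"w":92}
After op 8 (add /h 58): {"h":58,"oo":69,"owj":71,"w":92}
After op 9 (replace /w 30): {"h":58,"oo":69,"owj":71,"w":30}
After op 10 (add /qqa 16): {"h":58,"oo":69,"owj":71,"qqa":16,"w":30}
After op 11 (remove /h): {"oo":69,"owj":71,"qqa":16,"w":30}
After op 12 (replace /owj 18): {"oo":69,"owj":18,"qqa":16,"w":30}
After op 13 (add /yoe 61): {"oo":69,"owj":18,"qqa":16,"w":30,"yoe":61}
After op 14 (replace /w 57): {"oo":69,"owj":18,"qqa":16,"w":57,"yoe":61}
After op 15 (add /esf 49): {"esf":49,"oo":69,"owj":18,"qqa":16,"w":57,"yoe":61}
After op 16 (remove /esf): {"oo":69,"owj":18,"qqa":16,"w":57,"yoe":61}
After op 17 (add /c 15): {"c":15,"oo":69,"owj":18,"qqa":16,"w":57,"yoe":61}
After op 18 (replace /yoe 29): {"c":15,"oo":69,"owj":18,"qqa":16,"w":57,"yoe":29}
After op 19 (add /y 0): {"c":15,"oo":69,"owj":18,"qqa":16,"w":57,"y":0,"yoe":29}
After op 20 (add /wwa 8): {"c":15,"oo":69,"owj":18,"qqa":16,"w":57,"wwa":8,"y":0,"yoe":29}
After op 21 (add /sam 5): {"c":15,"oo":69,"owj":18,"qqa":16,"sam":5,"w":57,"wwa":8,"y":0,"yoe":29}
Size at the root: 9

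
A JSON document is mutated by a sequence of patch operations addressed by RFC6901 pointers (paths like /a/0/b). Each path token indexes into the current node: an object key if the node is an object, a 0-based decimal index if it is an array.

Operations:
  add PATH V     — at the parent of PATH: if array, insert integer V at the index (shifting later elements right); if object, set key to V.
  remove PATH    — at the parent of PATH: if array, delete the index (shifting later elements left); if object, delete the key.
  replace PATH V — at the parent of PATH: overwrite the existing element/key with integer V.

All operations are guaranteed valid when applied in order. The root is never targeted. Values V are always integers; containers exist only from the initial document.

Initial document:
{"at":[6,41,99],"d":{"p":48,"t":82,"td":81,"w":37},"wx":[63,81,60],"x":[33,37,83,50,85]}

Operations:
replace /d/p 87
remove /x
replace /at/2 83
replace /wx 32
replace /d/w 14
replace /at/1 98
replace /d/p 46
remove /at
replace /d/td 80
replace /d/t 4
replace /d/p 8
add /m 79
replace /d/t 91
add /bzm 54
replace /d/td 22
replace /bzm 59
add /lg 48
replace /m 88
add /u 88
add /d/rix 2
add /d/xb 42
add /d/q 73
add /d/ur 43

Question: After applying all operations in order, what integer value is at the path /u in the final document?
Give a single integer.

Answer: 88

Derivation:
After op 1 (replace /d/p 87): {"at":[6,41,99],"d":{"p":87,"t":82,"td":81,"w":37},"wx":[63,81,60],"x":[33,37,83,50,85]}
After op 2 (remove /x): {"at":[6,41,99],"d":{"p":87,"t":82,"td":81,"w":37},"wx":[63,81,60]}
After op 3 (replace /at/2 83): {"at":[6,41,83],"d":{"p":87,"t":82,"td":81,"w":37},"wx":[63,81,60]}
After op 4 (replace /wx 32): {"at":[6,41,83],"d":{"p":87,"t":82,"td":81,"w":37},"wx":32}
After op 5 (replace /d/w 14): {"at":[6,41,83],"d":{"p":87,"t":82,"td":81,"w":14},"wx":32}
After op 6 (replace /at/1 98): {"at":[6,98,83],"d":{"p":87,"t":82,"td":81,"w":14},"wx":32}
After op 7 (replace /d/p 46): {"at":[6,98,83],"d":{"p":46,"t":82,"td":81,"w":14},"wx":32}
After op 8 (remove /at): {"d":{"p":46,"t":82,"td":81,"w":14},"wx":32}
After op 9 (replace /d/td 80): {"d":{"p":46,"t":82,"td":80,"w":14},"wx":32}
After op 10 (replace /d/t 4): {"d":{"p":46,"t":4,"td":80,"w":14},"wx":32}
After op 11 (replace /d/p 8): {"d":{"p":8,"t":4,"td":80,"w":14},"wx":32}
After op 12 (add /m 79): {"d":{"p":8,"t":4,"td":80,"w":14},"m":79,"wx":32}
After op 13 (replace /d/t 91): {"d":{"p":8,"t":91,"td":80,"w":14},"m":79,"wx":32}
After op 14 (add /bzm 54): {"bzm":54,"d":{"p":8,"t":91,"td":80,"w":14},"m":79,"wx":32}
After op 15 (replace /d/td 22): {"bzm":54,"d":{"p":8,"t":91,"td":22,"w":14},"m":79,"wx":32}
After op 16 (replace /bzm 59): {"bzm":59,"d":{"p":8,"t":91,"td":22,"w":14},"m":79,"wx":32}
After op 17 (add /lg 48): {"bzm":59,"d":{"p":8,"t":91,"td":22,"w":14},"lg":48,"m":79,"wx":32}
After op 18 (replace /m 88): {"bzm":59,"d":{"p":8,"t":91,"td":22,"w":14},"lg":48,"m":88,"wx":32}
After op 19 (add /u 88): {"bzm":59,"d":{"p":8,"t":91,"td":22,"w":14},"lg":48,"m":88,"u":88,"wx":32}
After op 20 (add /d/rix 2): {"bzm":59,"d":{"p":8,"rix":2,"t":91,"td":22,"w":14},"lg":48,"m":88,"u":88,"wx":32}
After op 21 (add /d/xb 42): {"bzm":59,"d":{"p":8,"rix":2,"t":91,"td":22,"w":14,"xb":42},"lg":48,"m":88,"u":88,"wx":32}
After op 22 (add /d/q 73): {"bzm":59,"d":{"p":8,"q":73,"rix":2,"t":91,"td":22,"w":14,"xb":42},"lg":48,"m":88,"u":88,"wx":32}
After op 23 (add /d/ur 43): {"bzm":59,"d":{"p":8,"q":73,"rix":2,"t":91,"td":22,"ur":43,"w":14,"xb":42},"lg":48,"m":88,"u":88,"wx":32}
Value at /u: 88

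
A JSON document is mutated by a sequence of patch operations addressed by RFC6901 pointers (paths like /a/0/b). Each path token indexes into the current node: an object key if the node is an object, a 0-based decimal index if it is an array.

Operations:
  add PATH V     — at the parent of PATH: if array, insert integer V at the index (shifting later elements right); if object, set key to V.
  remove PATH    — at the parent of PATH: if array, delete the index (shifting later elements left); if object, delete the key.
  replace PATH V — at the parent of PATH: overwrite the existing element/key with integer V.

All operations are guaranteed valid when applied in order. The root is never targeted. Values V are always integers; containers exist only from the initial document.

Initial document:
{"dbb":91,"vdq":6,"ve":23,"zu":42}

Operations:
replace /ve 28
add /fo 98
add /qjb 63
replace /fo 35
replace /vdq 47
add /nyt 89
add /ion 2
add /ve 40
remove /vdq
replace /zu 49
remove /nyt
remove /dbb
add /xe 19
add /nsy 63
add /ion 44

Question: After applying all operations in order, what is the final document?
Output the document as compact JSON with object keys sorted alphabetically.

After op 1 (replace /ve 28): {"dbb":91,"vdq":6,"ve":28,"zu":42}
After op 2 (add /fo 98): {"dbb":91,"fo":98,"vdq":6,"ve":28,"zu":42}
After op 3 (add /qjb 63): {"dbb":91,"fo":98,"qjb":63,"vdq":6,"ve":28,"zu":42}
After op 4 (replace /fo 35): {"dbb":91,"fo":35,"qjb":63,"vdq":6,"ve":28,"zu":42}
After op 5 (replace /vdq 47): {"dbb":91,"fo":35,"qjb":63,"vdq":47,"ve":28,"zu":42}
After op 6 (add /nyt 89): {"dbb":91,"fo":35,"nyt":89,"qjb":63,"vdq":47,"ve":28,"zu":42}
After op 7 (add /ion 2): {"dbb":91,"fo":35,"ion":2,"nyt":89,"qjb":63,"vdq":47,"ve":28,"zu":42}
After op 8 (add /ve 40): {"dbb":91,"fo":35,"ion":2,"nyt":89,"qjb":63,"vdq":47,"ve":40,"zu":42}
After op 9 (remove /vdq): {"dbb":91,"fo":35,"ion":2,"nyt":89,"qjb":63,"ve":40,"zu":42}
After op 10 (replace /zu 49): {"dbb":91,"fo":35,"ion":2,"nyt":89,"qjb":63,"ve":40,"zu":49}
After op 11 (remove /nyt): {"dbb":91,"fo":35,"ion":2,"qjb":63,"ve":40,"zu":49}
After op 12 (remove /dbb): {"fo":35,"ion":2,"qjb":63,"ve":40,"zu":49}
After op 13 (add /xe 19): {"fo":35,"ion":2,"qjb":63,"ve":40,"xe":19,"zu":49}
After op 14 (add /nsy 63): {"fo":35,"ion":2,"nsy":63,"qjb":63,"ve":40,"xe":19,"zu":49}
After op 15 (add /ion 44): {"fo":35,"ion":44,"nsy":63,"qjb":63,"ve":40,"xe":19,"zu":49}

Answer: {"fo":35,"ion":44,"nsy":63,"qjb":63,"ve":40,"xe":19,"zu":49}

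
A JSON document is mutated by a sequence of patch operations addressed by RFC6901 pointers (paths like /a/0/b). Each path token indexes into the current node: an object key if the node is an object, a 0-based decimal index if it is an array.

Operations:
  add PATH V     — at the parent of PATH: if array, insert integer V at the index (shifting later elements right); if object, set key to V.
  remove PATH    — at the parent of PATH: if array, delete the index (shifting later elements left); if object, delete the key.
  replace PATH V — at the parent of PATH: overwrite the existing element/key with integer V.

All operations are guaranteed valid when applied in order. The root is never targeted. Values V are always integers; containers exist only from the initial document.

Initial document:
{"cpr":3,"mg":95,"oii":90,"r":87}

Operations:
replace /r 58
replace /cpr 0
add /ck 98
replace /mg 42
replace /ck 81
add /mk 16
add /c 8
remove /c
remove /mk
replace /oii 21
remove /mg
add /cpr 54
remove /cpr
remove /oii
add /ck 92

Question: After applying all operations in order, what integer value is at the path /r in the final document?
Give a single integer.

After op 1 (replace /r 58): {"cpr":3,"mg":95,"oii":90,"r":58}
After op 2 (replace /cpr 0): {"cpr":0,"mg":95,"oii":90,"r":58}
After op 3 (add /ck 98): {"ck":98,"cpr":0,"mg":95,"oii":90,"r":58}
After op 4 (replace /mg 42): {"ck":98,"cpr":0,"mg":42,"oii":90,"r":58}
After op 5 (replace /ck 81): {"ck":81,"cpr":0,"mg":42,"oii":90,"r":58}
After op 6 (add /mk 16): {"ck":81,"cpr":0,"mg":42,"mk":16,"oii":90,"r":58}
After op 7 (add /c 8): {"c":8,"ck":81,"cpr":0,"mg":42,"mk":16,"oii":90,"r":58}
After op 8 (remove /c): {"ck":81,"cpr":0,"mg":42,"mk":16,"oii":90,"r":58}
After op 9 (remove /mk): {"ck":81,"cpr":0,"mg":42,"oii":90,"r":58}
After op 10 (replace /oii 21): {"ck":81,"cpr":0,"mg":42,"oii":21,"r":58}
After op 11 (remove /mg): {"ck":81,"cpr":0,"oii":21,"r":58}
After op 12 (add /cpr 54): {"ck":81,"cpr":54,"oii":21,"r":58}
After op 13 (remove /cpr): {"ck":81,"oii":21,"r":58}
After op 14 (remove /oii): {"ck":81,"r":58}
After op 15 (add /ck 92): {"ck":92,"r":58}
Value at /r: 58

Answer: 58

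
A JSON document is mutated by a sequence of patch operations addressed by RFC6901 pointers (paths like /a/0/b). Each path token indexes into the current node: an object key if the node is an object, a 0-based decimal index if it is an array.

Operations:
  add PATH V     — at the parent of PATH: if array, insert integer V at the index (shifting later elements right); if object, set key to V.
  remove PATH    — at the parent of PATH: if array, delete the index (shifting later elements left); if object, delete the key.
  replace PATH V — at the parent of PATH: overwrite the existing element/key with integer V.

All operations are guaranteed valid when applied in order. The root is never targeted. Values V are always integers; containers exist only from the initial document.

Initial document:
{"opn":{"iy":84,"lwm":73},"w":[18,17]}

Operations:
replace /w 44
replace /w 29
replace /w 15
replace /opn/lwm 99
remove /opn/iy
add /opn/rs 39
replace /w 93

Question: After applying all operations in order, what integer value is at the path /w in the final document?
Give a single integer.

Answer: 93

Derivation:
After op 1 (replace /w 44): {"opn":{"iy":84,"lwm":73},"w":44}
After op 2 (replace /w 29): {"opn":{"iy":84,"lwm":73},"w":29}
After op 3 (replace /w 15): {"opn":{"iy":84,"lwm":73},"w":15}
After op 4 (replace /opn/lwm 99): {"opn":{"iy":84,"lwm":99},"w":15}
After op 5 (remove /opn/iy): {"opn":{"lwm":99},"w":15}
After op 6 (add /opn/rs 39): {"opn":{"lwm":99,"rs":39},"w":15}
After op 7 (replace /w 93): {"opn":{"lwm":99,"rs":39},"w":93}
Value at /w: 93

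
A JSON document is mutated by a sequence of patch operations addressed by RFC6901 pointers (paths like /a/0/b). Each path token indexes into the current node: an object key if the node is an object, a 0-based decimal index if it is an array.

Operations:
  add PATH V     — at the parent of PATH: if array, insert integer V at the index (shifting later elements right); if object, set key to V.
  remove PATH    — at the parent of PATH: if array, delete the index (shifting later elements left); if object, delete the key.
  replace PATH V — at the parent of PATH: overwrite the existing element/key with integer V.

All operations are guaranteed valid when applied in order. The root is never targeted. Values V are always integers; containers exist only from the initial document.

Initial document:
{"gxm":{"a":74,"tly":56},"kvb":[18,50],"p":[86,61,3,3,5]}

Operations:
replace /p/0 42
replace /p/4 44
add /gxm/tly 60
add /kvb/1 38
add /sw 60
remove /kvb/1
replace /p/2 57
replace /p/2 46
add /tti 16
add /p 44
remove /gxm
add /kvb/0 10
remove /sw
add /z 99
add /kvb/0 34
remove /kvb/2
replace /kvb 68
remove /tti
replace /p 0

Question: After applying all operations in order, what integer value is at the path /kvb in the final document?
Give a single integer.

Answer: 68

Derivation:
After op 1 (replace /p/0 42): {"gxm":{"a":74,"tly":56},"kvb":[18,50],"p":[42,61,3,3,5]}
After op 2 (replace /p/4 44): {"gxm":{"a":74,"tly":56},"kvb":[18,50],"p":[42,61,3,3,44]}
After op 3 (add /gxm/tly 60): {"gxm":{"a":74,"tly":60},"kvb":[18,50],"p":[42,61,3,3,44]}
After op 4 (add /kvb/1 38): {"gxm":{"a":74,"tly":60},"kvb":[18,38,50],"p":[42,61,3,3,44]}
After op 5 (add /sw 60): {"gxm":{"a":74,"tly":60},"kvb":[18,38,50],"p":[42,61,3,3,44],"sw":60}
After op 6 (remove /kvb/1): {"gxm":{"a":74,"tly":60},"kvb":[18,50],"p":[42,61,3,3,44],"sw":60}
After op 7 (replace /p/2 57): {"gxm":{"a":74,"tly":60},"kvb":[18,50],"p":[42,61,57,3,44],"sw":60}
After op 8 (replace /p/2 46): {"gxm":{"a":74,"tly":60},"kvb":[18,50],"p":[42,61,46,3,44],"sw":60}
After op 9 (add /tti 16): {"gxm":{"a":74,"tly":60},"kvb":[18,50],"p":[42,61,46,3,44],"sw":60,"tti":16}
After op 10 (add /p 44): {"gxm":{"a":74,"tly":60},"kvb":[18,50],"p":44,"sw":60,"tti":16}
After op 11 (remove /gxm): {"kvb":[18,50],"p":44,"sw":60,"tti":16}
After op 12 (add /kvb/0 10): {"kvb":[10,18,50],"p":44,"sw":60,"tti":16}
After op 13 (remove /sw): {"kvb":[10,18,50],"p":44,"tti":16}
After op 14 (add /z 99): {"kvb":[10,18,50],"p":44,"tti":16,"z":99}
After op 15 (add /kvb/0 34): {"kvb":[34,10,18,50],"p":44,"tti":16,"z":99}
After op 16 (remove /kvb/2): {"kvb":[34,10,50],"p":44,"tti":16,"z":99}
After op 17 (replace /kvb 68): {"kvb":68,"p":44,"tti":16,"z":99}
After op 18 (remove /tti): {"kvb":68,"p":44,"z":99}
After op 19 (replace /p 0): {"kvb":68,"p":0,"z":99}
Value at /kvb: 68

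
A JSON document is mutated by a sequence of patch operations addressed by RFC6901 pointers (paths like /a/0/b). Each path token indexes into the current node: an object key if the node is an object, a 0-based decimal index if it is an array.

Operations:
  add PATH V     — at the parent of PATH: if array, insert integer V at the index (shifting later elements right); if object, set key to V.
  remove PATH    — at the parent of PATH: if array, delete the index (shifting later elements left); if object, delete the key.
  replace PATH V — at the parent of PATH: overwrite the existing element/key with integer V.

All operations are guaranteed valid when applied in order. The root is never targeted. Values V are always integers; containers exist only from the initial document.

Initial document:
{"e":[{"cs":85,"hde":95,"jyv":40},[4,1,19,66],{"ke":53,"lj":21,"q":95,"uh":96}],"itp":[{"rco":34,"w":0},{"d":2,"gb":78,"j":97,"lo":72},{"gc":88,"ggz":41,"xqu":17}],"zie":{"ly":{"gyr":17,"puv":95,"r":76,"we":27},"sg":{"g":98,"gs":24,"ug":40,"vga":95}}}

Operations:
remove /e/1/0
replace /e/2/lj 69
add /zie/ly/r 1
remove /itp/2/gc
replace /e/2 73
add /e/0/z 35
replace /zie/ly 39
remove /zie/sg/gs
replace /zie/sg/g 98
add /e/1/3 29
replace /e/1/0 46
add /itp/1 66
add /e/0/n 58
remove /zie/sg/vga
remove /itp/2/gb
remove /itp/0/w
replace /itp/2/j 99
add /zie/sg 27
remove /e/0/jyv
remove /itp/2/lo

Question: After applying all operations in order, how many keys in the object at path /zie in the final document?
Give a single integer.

Answer: 2

Derivation:
After op 1 (remove /e/1/0): {"e":[{"cs":85,"hde":95,"jyv":40},[1,19,66],{"ke":53,"lj":21,"q":95,"uh":96}],"itp":[{"rco":34,"w":0},{"d":2,"gb":78,"j":97,"lo":72},{"gc":88,"ggz":41,"xqu":17}],"zie":{"ly":{"gyr":17,"puv":95,"r":76,"we":27},"sg":{"g":98,"gs":24,"ug":40,"vga":95}}}
After op 2 (replace /e/2/lj 69): {"e":[{"cs":85,"hde":95,"jyv":40},[1,19,66],{"ke":53,"lj":69,"q":95,"uh":96}],"itp":[{"rco":34,"w":0},{"d":2,"gb":78,"j":97,"lo":72},{"gc":88,"ggz":41,"xqu":17}],"zie":{"ly":{"gyr":17,"puv":95,"r":76,"we":27},"sg":{"g":98,"gs":24,"ug":40,"vga":95}}}
After op 3 (add /zie/ly/r 1): {"e":[{"cs":85,"hde":95,"jyv":40},[1,19,66],{"ke":53,"lj":69,"q":95,"uh":96}],"itp":[{"rco":34,"w":0},{"d":2,"gb":78,"j":97,"lo":72},{"gc":88,"ggz":41,"xqu":17}],"zie":{"ly":{"gyr":17,"puv":95,"r":1,"we":27},"sg":{"g":98,"gs":24,"ug":40,"vga":95}}}
After op 4 (remove /itp/2/gc): {"e":[{"cs":85,"hde":95,"jyv":40},[1,19,66],{"ke":53,"lj":69,"q":95,"uh":96}],"itp":[{"rco":34,"w":0},{"d":2,"gb":78,"j":97,"lo":72},{"ggz":41,"xqu":17}],"zie":{"ly":{"gyr":17,"puv":95,"r":1,"we":27},"sg":{"g":98,"gs":24,"ug":40,"vga":95}}}
After op 5 (replace /e/2 73): {"e":[{"cs":85,"hde":95,"jyv":40},[1,19,66],73],"itp":[{"rco":34,"w":0},{"d":2,"gb":78,"j":97,"lo":72},{"ggz":41,"xqu":17}],"zie":{"ly":{"gyr":17,"puv":95,"r":1,"we":27},"sg":{"g":98,"gs":24,"ug":40,"vga":95}}}
After op 6 (add /e/0/z 35): {"e":[{"cs":85,"hde":95,"jyv":40,"z":35},[1,19,66],73],"itp":[{"rco":34,"w":0},{"d":2,"gb":78,"j":97,"lo":72},{"ggz":41,"xqu":17}],"zie":{"ly":{"gyr":17,"puv":95,"r":1,"we":27},"sg":{"g":98,"gs":24,"ug":40,"vga":95}}}
After op 7 (replace /zie/ly 39): {"e":[{"cs":85,"hde":95,"jyv":40,"z":35},[1,19,66],73],"itp":[{"rco":34,"w":0},{"d":2,"gb":78,"j":97,"lo":72},{"ggz":41,"xqu":17}],"zie":{"ly":39,"sg":{"g":98,"gs":24,"ug":40,"vga":95}}}
After op 8 (remove /zie/sg/gs): {"e":[{"cs":85,"hde":95,"jyv":40,"z":35},[1,19,66],73],"itp":[{"rco":34,"w":0},{"d":2,"gb":78,"j":97,"lo":72},{"ggz":41,"xqu":17}],"zie":{"ly":39,"sg":{"g":98,"ug":40,"vga":95}}}
After op 9 (replace /zie/sg/g 98): {"e":[{"cs":85,"hde":95,"jyv":40,"z":35},[1,19,66],73],"itp":[{"rco":34,"w":0},{"d":2,"gb":78,"j":97,"lo":72},{"ggz":41,"xqu":17}],"zie":{"ly":39,"sg":{"g":98,"ug":40,"vga":95}}}
After op 10 (add /e/1/3 29): {"e":[{"cs":85,"hde":95,"jyv":40,"z":35},[1,19,66,29],73],"itp":[{"rco":34,"w":0},{"d":2,"gb":78,"j":97,"lo":72},{"ggz":41,"xqu":17}],"zie":{"ly":39,"sg":{"g":98,"ug":40,"vga":95}}}
After op 11 (replace /e/1/0 46): {"e":[{"cs":85,"hde":95,"jyv":40,"z":35},[46,19,66,29],73],"itp":[{"rco":34,"w":0},{"d":2,"gb":78,"j":97,"lo":72},{"ggz":41,"xqu":17}],"zie":{"ly":39,"sg":{"g":98,"ug":40,"vga":95}}}
After op 12 (add /itp/1 66): {"e":[{"cs":85,"hde":95,"jyv":40,"z":35},[46,19,66,29],73],"itp":[{"rco":34,"w":0},66,{"d":2,"gb":78,"j":97,"lo":72},{"ggz":41,"xqu":17}],"zie":{"ly":39,"sg":{"g":98,"ug":40,"vga":95}}}
After op 13 (add /e/0/n 58): {"e":[{"cs":85,"hde":95,"jyv":40,"n":58,"z":35},[46,19,66,29],73],"itp":[{"rco":34,"w":0},66,{"d":2,"gb":78,"j":97,"lo":72},{"ggz":41,"xqu":17}],"zie":{"ly":39,"sg":{"g":98,"ug":40,"vga":95}}}
After op 14 (remove /zie/sg/vga): {"e":[{"cs":85,"hde":95,"jyv":40,"n":58,"z":35},[46,19,66,29],73],"itp":[{"rco":34,"w":0},66,{"d":2,"gb":78,"j":97,"lo":72},{"ggz":41,"xqu":17}],"zie":{"ly":39,"sg":{"g":98,"ug":40}}}
After op 15 (remove /itp/2/gb): {"e":[{"cs":85,"hde":95,"jyv":40,"n":58,"z":35},[46,19,66,29],73],"itp":[{"rco":34,"w":0},66,{"d":2,"j":97,"lo":72},{"ggz":41,"xqu":17}],"zie":{"ly":39,"sg":{"g":98,"ug":40}}}
After op 16 (remove /itp/0/w): {"e":[{"cs":85,"hde":95,"jyv":40,"n":58,"z":35},[46,19,66,29],73],"itp":[{"rco":34},66,{"d":2,"j":97,"lo":72},{"ggz":41,"xqu":17}],"zie":{"ly":39,"sg":{"g":98,"ug":40}}}
After op 17 (replace /itp/2/j 99): {"e":[{"cs":85,"hde":95,"jyv":40,"n":58,"z":35},[46,19,66,29],73],"itp":[{"rco":34},66,{"d":2,"j":99,"lo":72},{"ggz":41,"xqu":17}],"zie":{"ly":39,"sg":{"g":98,"ug":40}}}
After op 18 (add /zie/sg 27): {"e":[{"cs":85,"hde":95,"jyv":40,"n":58,"z":35},[46,19,66,29],73],"itp":[{"rco":34},66,{"d":2,"j":99,"lo":72},{"ggz":41,"xqu":17}],"zie":{"ly":39,"sg":27}}
After op 19 (remove /e/0/jyv): {"e":[{"cs":85,"hde":95,"n":58,"z":35},[46,19,66,29],73],"itp":[{"rco":34},66,{"d":2,"j":99,"lo":72},{"ggz":41,"xqu":17}],"zie":{"ly":39,"sg":27}}
After op 20 (remove /itp/2/lo): {"e":[{"cs":85,"hde":95,"n":58,"z":35},[46,19,66,29],73],"itp":[{"rco":34},66,{"d":2,"j":99},{"ggz":41,"xqu":17}],"zie":{"ly":39,"sg":27}}
Size at path /zie: 2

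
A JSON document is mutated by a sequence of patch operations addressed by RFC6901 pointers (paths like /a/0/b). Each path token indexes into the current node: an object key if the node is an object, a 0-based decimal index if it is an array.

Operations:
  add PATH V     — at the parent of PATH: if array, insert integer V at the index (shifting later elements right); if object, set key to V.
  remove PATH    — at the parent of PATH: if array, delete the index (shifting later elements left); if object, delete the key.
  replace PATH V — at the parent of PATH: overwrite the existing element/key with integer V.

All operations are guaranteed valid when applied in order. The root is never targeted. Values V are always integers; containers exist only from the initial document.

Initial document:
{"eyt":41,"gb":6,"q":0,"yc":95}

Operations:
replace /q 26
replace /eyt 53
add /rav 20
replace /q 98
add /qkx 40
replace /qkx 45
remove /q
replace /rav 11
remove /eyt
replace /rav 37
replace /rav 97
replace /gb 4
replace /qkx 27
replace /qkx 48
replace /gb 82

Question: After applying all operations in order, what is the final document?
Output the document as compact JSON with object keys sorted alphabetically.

After op 1 (replace /q 26): {"eyt":41,"gb":6,"q":26,"yc":95}
After op 2 (replace /eyt 53): {"eyt":53,"gb":6,"q":26,"yc":95}
After op 3 (add /rav 20): {"eyt":53,"gb":6,"q":26,"rav":20,"yc":95}
After op 4 (replace /q 98): {"eyt":53,"gb":6,"q":98,"rav":20,"yc":95}
After op 5 (add /qkx 40): {"eyt":53,"gb":6,"q":98,"qkx":40,"rav":20,"yc":95}
After op 6 (replace /qkx 45): {"eyt":53,"gb":6,"q":98,"qkx":45,"rav":20,"yc":95}
After op 7 (remove /q): {"eyt":53,"gb":6,"qkx":45,"rav":20,"yc":95}
After op 8 (replace /rav 11): {"eyt":53,"gb":6,"qkx":45,"rav":11,"yc":95}
After op 9 (remove /eyt): {"gb":6,"qkx":45,"rav":11,"yc":95}
After op 10 (replace /rav 37): {"gb":6,"qkx":45,"rav":37,"yc":95}
After op 11 (replace /rav 97): {"gb":6,"qkx":45,"rav":97,"yc":95}
After op 12 (replace /gb 4): {"gb":4,"qkx":45,"rav":97,"yc":95}
After op 13 (replace /qkx 27): {"gb":4,"qkx":27,"rav":97,"yc":95}
After op 14 (replace /qkx 48): {"gb":4,"qkx":48,"rav":97,"yc":95}
After op 15 (replace /gb 82): {"gb":82,"qkx":48,"rav":97,"yc":95}

Answer: {"gb":82,"qkx":48,"rav":97,"yc":95}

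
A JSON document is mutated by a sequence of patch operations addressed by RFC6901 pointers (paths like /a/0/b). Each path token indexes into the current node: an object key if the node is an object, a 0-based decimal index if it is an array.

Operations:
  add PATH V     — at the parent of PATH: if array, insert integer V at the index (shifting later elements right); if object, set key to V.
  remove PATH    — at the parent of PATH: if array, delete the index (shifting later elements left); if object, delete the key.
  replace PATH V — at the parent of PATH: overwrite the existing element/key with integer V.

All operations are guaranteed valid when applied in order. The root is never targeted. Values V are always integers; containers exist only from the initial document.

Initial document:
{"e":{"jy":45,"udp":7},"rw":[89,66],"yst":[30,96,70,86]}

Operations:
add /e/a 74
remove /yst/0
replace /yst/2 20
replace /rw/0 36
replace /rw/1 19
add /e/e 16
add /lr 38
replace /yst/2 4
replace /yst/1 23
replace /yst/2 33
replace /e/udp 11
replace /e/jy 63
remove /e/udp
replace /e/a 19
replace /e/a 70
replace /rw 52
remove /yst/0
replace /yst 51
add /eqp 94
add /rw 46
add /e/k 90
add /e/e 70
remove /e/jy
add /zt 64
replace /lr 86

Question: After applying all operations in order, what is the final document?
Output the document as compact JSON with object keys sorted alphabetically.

After op 1 (add /e/a 74): {"e":{"a":74,"jy":45,"udp":7},"rw":[89,66],"yst":[30,96,70,86]}
After op 2 (remove /yst/0): {"e":{"a":74,"jy":45,"udp":7},"rw":[89,66],"yst":[96,70,86]}
After op 3 (replace /yst/2 20): {"e":{"a":74,"jy":45,"udp":7},"rw":[89,66],"yst":[96,70,20]}
After op 4 (replace /rw/0 36): {"e":{"a":74,"jy":45,"udp":7},"rw":[36,66],"yst":[96,70,20]}
After op 5 (replace /rw/1 19): {"e":{"a":74,"jy":45,"udp":7},"rw":[36,19],"yst":[96,70,20]}
After op 6 (add /e/e 16): {"e":{"a":74,"e":16,"jy":45,"udp":7},"rw":[36,19],"yst":[96,70,20]}
After op 7 (add /lr 38): {"e":{"a":74,"e":16,"jy":45,"udp":7},"lr":38,"rw":[36,19],"yst":[96,70,20]}
After op 8 (replace /yst/2 4): {"e":{"a":74,"e":16,"jy":45,"udp":7},"lr":38,"rw":[36,19],"yst":[96,70,4]}
After op 9 (replace /yst/1 23): {"e":{"a":74,"e":16,"jy":45,"udp":7},"lr":38,"rw":[36,19],"yst":[96,23,4]}
After op 10 (replace /yst/2 33): {"e":{"a":74,"e":16,"jy":45,"udp":7},"lr":38,"rw":[36,19],"yst":[96,23,33]}
After op 11 (replace /e/udp 11): {"e":{"a":74,"e":16,"jy":45,"udp":11},"lr":38,"rw":[36,19],"yst":[96,23,33]}
After op 12 (replace /e/jy 63): {"e":{"a":74,"e":16,"jy":63,"udp":11},"lr":38,"rw":[36,19],"yst":[96,23,33]}
After op 13 (remove /e/udp): {"e":{"a":74,"e":16,"jy":63},"lr":38,"rw":[36,19],"yst":[96,23,33]}
After op 14 (replace /e/a 19): {"e":{"a":19,"e":16,"jy":63},"lr":38,"rw":[36,19],"yst":[96,23,33]}
After op 15 (replace /e/a 70): {"e":{"a":70,"e":16,"jy":63},"lr":38,"rw":[36,19],"yst":[96,23,33]}
After op 16 (replace /rw 52): {"e":{"a":70,"e":16,"jy":63},"lr":38,"rw":52,"yst":[96,23,33]}
After op 17 (remove /yst/0): {"e":{"a":70,"e":16,"jy":63},"lr":38,"rw":52,"yst":[23,33]}
After op 18 (replace /yst 51): {"e":{"a":70,"e":16,"jy":63},"lr":38,"rw":52,"yst":51}
After op 19 (add /eqp 94): {"e":{"a":70,"e":16,"jy":63},"eqp":94,"lr":38,"rw":52,"yst":51}
After op 20 (add /rw 46): {"e":{"a":70,"e":16,"jy":63},"eqp":94,"lr":38,"rw":46,"yst":51}
After op 21 (add /e/k 90): {"e":{"a":70,"e":16,"jy":63,"k":90},"eqp":94,"lr":38,"rw":46,"yst":51}
After op 22 (add /e/e 70): {"e":{"a":70,"e":70,"jy":63,"k":90},"eqp":94,"lr":38,"rw":46,"yst":51}
After op 23 (remove /e/jy): {"e":{"a":70,"e":70,"k":90},"eqp":94,"lr":38,"rw":46,"yst":51}
After op 24 (add /zt 64): {"e":{"a":70,"e":70,"k":90},"eqp":94,"lr":38,"rw":46,"yst":51,"zt":64}
After op 25 (replace /lr 86): {"e":{"a":70,"e":70,"k":90},"eqp":94,"lr":86,"rw":46,"yst":51,"zt":64}

Answer: {"e":{"a":70,"e":70,"k":90},"eqp":94,"lr":86,"rw":46,"yst":51,"zt":64}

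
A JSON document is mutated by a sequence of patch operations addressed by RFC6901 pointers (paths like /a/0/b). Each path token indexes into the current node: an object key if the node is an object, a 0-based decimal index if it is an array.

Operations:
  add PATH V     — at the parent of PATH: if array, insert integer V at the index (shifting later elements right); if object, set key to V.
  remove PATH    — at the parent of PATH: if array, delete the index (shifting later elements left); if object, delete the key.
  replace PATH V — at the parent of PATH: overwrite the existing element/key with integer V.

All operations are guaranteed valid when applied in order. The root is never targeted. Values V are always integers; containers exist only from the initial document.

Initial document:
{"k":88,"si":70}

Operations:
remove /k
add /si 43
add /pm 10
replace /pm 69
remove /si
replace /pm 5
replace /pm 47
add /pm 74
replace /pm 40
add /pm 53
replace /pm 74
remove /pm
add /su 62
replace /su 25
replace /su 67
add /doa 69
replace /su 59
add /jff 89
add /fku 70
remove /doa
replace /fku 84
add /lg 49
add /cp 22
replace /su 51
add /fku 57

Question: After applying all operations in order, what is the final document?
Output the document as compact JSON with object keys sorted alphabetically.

Answer: {"cp":22,"fku":57,"jff":89,"lg":49,"su":51}

Derivation:
After op 1 (remove /k): {"si":70}
After op 2 (add /si 43): {"si":43}
After op 3 (add /pm 10): {"pm":10,"si":43}
After op 4 (replace /pm 69): {"pm":69,"si":43}
After op 5 (remove /si): {"pm":69}
After op 6 (replace /pm 5): {"pm":5}
After op 7 (replace /pm 47): {"pm":47}
After op 8 (add /pm 74): {"pm":74}
After op 9 (replace /pm 40): {"pm":40}
After op 10 (add /pm 53): {"pm":53}
After op 11 (replace /pm 74): {"pm":74}
After op 12 (remove /pm): {}
After op 13 (add /su 62): {"su":62}
After op 14 (replace /su 25): {"su":25}
After op 15 (replace /su 67): {"su":67}
After op 16 (add /doa 69): {"doa":69,"su":67}
After op 17 (replace /su 59): {"doa":69,"su":59}
After op 18 (add /jff 89): {"doa":69,"jff":89,"su":59}
After op 19 (add /fku 70): {"doa":69,"fku":70,"jff":89,"su":59}
After op 20 (remove /doa): {"fku":70,"jff":89,"su":59}
After op 21 (replace /fku 84): {"fku":84,"jff":89,"su":59}
After op 22 (add /lg 49): {"fku":84,"jff":89,"lg":49,"su":59}
After op 23 (add /cp 22): {"cp":22,"fku":84,"jff":89,"lg":49,"su":59}
After op 24 (replace /su 51): {"cp":22,"fku":84,"jff":89,"lg":49,"su":51}
After op 25 (add /fku 57): {"cp":22,"fku":57,"jff":89,"lg":49,"su":51}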